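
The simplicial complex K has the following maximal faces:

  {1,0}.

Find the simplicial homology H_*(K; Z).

H_0 ≅ Z,  H_1 = 0.

Take the total order 0 < 1 on the vertex set. Then K (dimension 1) consists of the simplices:

  0-simplices (2): [0], [1]
  1-simplices (1): [0,1]

Hence C_0 ≅ Z^2, C_1 ≅ Z^1.

The boundary map ∂_1: C_1 → C_0 is given by ∂[p,q] = [q] − [p].
The resulting 2×1 matrix has rank 1, and its Smith normal form has invariant factors (1).

From H_k ≅ ker(∂_k) / im(∂_{k+1}) we obtain:

  H_0: rank C_0 − rank ∂_1 = 2 − 1 = 1, and the invariant factors of ∂_1 are all 1, so H_0 ≅ Z.
  H_1: rank ker ∂_1 − rank ∂_2 = (1 − 1) − 0 = 0, and there is no ∂_2, so H_1 ≅ 0.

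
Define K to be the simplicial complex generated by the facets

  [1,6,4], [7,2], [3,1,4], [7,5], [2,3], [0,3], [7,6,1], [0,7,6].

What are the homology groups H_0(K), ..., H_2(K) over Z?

H_0 = Z,  H_1 = Z^2,  H_2 = 0.

We work with the vertex ordering 0 < 1 < 2 < 3 < 4 < 5 < 6 < 7. The simplices of K, each written with vertices in increasing order, are:

  0-simplices (8): [0], [1], [2], [3], [4], [5], [6], [7]
  1-simplices (13): [0,3], [0,6], [0,7], [1,3], [1,4], [1,6], [1,7], [2,3], [2,7], [3,4], [4,6], [5,7], [6,7]
  2-simplices (4): [0,6,7], [1,3,4], [1,4,6], [1,6,7]

giving chain groups C_0 ≅ Z^8, C_1 ≅ Z^13, C_2 ≅ Z^4.

∂_1: C_1 → C_0 sends each edge [p,q] (with p < q) to q − p. For instance
  ∂[6,7] = [7] − [6].
The 8×13 boundary matrix has rank 7 and Smith normal form diag(1,1,1,1,1,1,1).

Boundary ∂_2: C_2 → C_1 sends each 2-simplex [p,q,r] to [q,r] − [p,r] + [p,q]. For instance
  ∂[0,6,7] = [6,7] − [0,7] + [0,6],
  ∂[1,4,6] = [4,6] − [1,6] + [1,4].
The resulting 13×4 matrix has rank 4, and its Smith normal form has invariant factors (1,1,1,1).

Now H_k = ker ∂_k / im ∂_{k+1}, so:

  H_0: rank C_0 − rank ∂_1 = 8 − 7 = 1, and the invariant factors of ∂_1 are all 1, so H_0 = Z.
  H_1: rank ker ∂_1 − rank ∂_2 = (13 − 7) − 4 = 2, and the invariant factors of ∂_2 are all 1, so H_1 = Z^2.
  H_2: rank ker ∂_2 − rank ∂_3 = (4 − 4) − 0 = 0, and there is no ∂_3, so H_2 = 0.

As a check, the Euler characteristic is 8 − 13 + 4 = -1, which agrees with 1 − 2 + 0 = -1.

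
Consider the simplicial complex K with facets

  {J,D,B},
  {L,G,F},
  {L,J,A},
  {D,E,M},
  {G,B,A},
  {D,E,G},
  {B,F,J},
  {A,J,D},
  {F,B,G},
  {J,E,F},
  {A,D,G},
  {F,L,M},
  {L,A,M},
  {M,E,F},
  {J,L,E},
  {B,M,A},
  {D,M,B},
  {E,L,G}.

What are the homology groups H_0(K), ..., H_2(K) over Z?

H_0 = Z,  H_1 = Z ⊕ Z/2,  H_2 = 0.

Order the vertices as A < B < D < E < F < G < J < L < M. Listing each simplex with vertices in this order, K has dimension 2 with simplices:

  0-simplices (9): A, B, D, E, F, G, J, L, M
  1-simplices (27): AB, AD, AG, AJ, AL, AM, BD, BF, BG, BJ, BM, DE, DG, DJ, DM, EF, EG, EJ, EL, EM, FG, FJ, FL, FM, GL, JL, LM
  2-simplices (18): ABG, ABM, ADG, ADJ, AJL, ALM, BDJ, BDM, BFG, BFJ, DEG, DEM, EFJ, EFM, EGL, EJL, FGL, FLM

giving chain groups C_0 ≅ Z^9, C_1 ≅ Z^27, C_2 ≅ Z^18.

∂_1: C_1 → C_0 maps an edge to its endpoints' difference, ∂[p,q] = q − p. For instance
  ∂DE = E − D.
The 9×27 boundary matrix has rank 8 and Smith normal form diag(1,1,1,1,1,1,1,1).

Boundary ∂_2: C_2 → C_1 maps a triangle to the signed sum of its edges. For instance
  ∂EFJ = FJ − EJ + EF,
  ∂ADG = DG − AG + AD.
The 27×18 boundary matrix has rank 18 and Smith normal form diag(1,1,1,1,1,1,1,1,1,1,1,1,1,1,1,1,1,2).

Computing H_k = (kernel of ∂_k) / (image of ∂_{k+1}):

  H_0: rank C_0 − rank ∂_1 = 9 − 8 = 1, and the invariant factors of ∂_1 are all 1, so H_0 ≅ Z.
  H_1: rank ker ∂_1 − rank ∂_2 = (27 − 8) − 18 = 1, and ∂_2 has invariant factor 2 > 1, so H_1 ≅ Z ⊕ Z/2.
  H_2: rank ker ∂_2 − rank ∂_3 = (18 − 18) − 0 = 0, and there is no ∂_3, so H_2 ≅ 0.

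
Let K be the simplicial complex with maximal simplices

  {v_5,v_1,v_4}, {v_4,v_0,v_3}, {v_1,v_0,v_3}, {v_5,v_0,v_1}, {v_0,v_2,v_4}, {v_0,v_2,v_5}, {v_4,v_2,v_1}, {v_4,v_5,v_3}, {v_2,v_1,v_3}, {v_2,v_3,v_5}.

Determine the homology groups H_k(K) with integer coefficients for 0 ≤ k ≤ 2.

H_0 ≅ Z,  H_1 ≅ Z_2,  H_2 = 0.

K has 6 vertices, 15 edges, 10 triangles.
rank ∂_0 = 0, rank ∂_1 = 5 ⇒ b_0 = 6 − 0 − 5 = 1; all invariant factors of ∂_1 are 1 so no torsion. So H_0 ≅ Z.
rank ∂_1 = 5, rank ∂_2 = 10 ⇒ b_1 = 15 − 5 − 10 = 0; ∂_2 has invariant factor(s) [2] giving torsion. So H_1 ≅ Z_2.
rank ∂_2 = 10, rank ∂_3 = 0 ⇒ b_2 = 10 − 10 − 0 = 0. So H_2 ≅ 0.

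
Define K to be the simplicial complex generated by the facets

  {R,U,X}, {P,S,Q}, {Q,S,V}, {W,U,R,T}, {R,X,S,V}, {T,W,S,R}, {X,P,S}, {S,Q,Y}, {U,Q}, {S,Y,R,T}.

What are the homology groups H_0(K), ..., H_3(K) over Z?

H_0 ≅ Z,  H_1 ≅ Z,  H_2 = 0,  H_3 = 0.

K has 10 vertices, 25 edges, 19 triangles, 4 3-simplices.
rank ∂_0 = 0, rank ∂_1 = 9 ⇒ b_0 = 10 − 0 − 9 = 1; all invariant factors of ∂_1 are 1 so no torsion. So H_0 ≅ Z.
rank ∂_1 = 9, rank ∂_2 = 15 ⇒ b_1 = 25 − 9 − 15 = 1; all invariant factors of ∂_2 are 1 so no torsion. So H_1 ≅ Z.
rank ∂_2 = 15, rank ∂_3 = 4 ⇒ b_2 = 19 − 15 − 4 = 0; all invariant factors of ∂_3 are 1 so no torsion. So H_2 ≅ 0.
rank ∂_3 = 4, rank ∂_4 = 0 ⇒ b_3 = 4 − 4 − 0 = 0. So H_3 ≅ 0.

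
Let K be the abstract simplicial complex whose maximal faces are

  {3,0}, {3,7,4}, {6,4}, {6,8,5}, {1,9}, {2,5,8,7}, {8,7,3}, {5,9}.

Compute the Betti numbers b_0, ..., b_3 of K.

We work with the vertex ordering 0 < 1 < 2 < 3 < 4 < 5 < 6 < 7 < 8 < 9. The simplices of K, each written with vertices in increasing order, are:

  0-simplices (10): [0], [1], [2], [3], [4], [5], [6], [7], [8], [9]
  1-simplices (16): [0,3], [1,9], [2,5], [2,7], [2,8], [3,4], [3,7], [3,8], [4,6], [4,7], [5,6], [5,7], [5,8], [5,9], [6,8], [7,8]
  2-simplices (7): [2,5,7], [2,5,8], [2,7,8], [3,4,7], [3,7,8], [5,6,8], [5,7,8]
  3-simplices (1): [2,5,7,8]

Hence C_0 ≅ Z^10, C_1 ≅ Z^16, C_2 ≅ Z^7, C_3 ≅ Z^1.

∂_1: C_1 → C_0 sends each edge [p,q] (with p < q) to q − p.
The 10×16 boundary matrix has rank 9 and Smith normal form diag(1,1,1,1,1,1,1,1,1).

Boundary ∂_2: C_2 → C_1 sends each 2-simplex [p,q,r] to [q,r] − [p,r] + [p,q]. For instance
  ∂[2,7,8] = [7,8] − [2,8] + [2,7],
  ∂[2,5,7] = [5,7] − [2,7] + [2,5].
This gives a 16×7 integer matrix of rank 6; reducing to Smith normal form yields diagonal entries (1,1,1,1,1,1).

The boundary map ∂_3: C_3 → C_2 sends each 3-simplex σ to the alternating sum Σ_i (−1)^i (σ with its i-th vertex removed). For instance
  ∂[2,5,7,8] = [5,7,8] − [2,7,8] + [2,5,8] − [2,5,7].
As a 7×1 matrix over Z this has rank 1, with invariant factors (1).

Reading off H_k = ker ∂_k / im ∂_{k+1}:

  H_0: rank C_0 − rank ∂_1 = 10 − 9 = 1, and the invariant factors of ∂_1 are all 1, so H_0 = Z.
  H_1: rank ker ∂_1 − rank ∂_2 = (16 − 9) − 6 = 1, and the invariant factors of ∂_2 are all 1, so H_1 = Z.
  H_2: rank ker ∂_2 − rank ∂_3 = (7 − 6) − 1 = 0, and the invariant factors of ∂_3 are all 1, so H_2 = 0.
  H_3: rank ker ∂_3 − rank ∂_4 = (1 − 1) − 0 = 0, and there is no ∂_4, so H_3 = 0.

Hence the Betti numbers are b_0 = 1, b_1 = 1, b_2 = 0, b_3 = 0.

b_0 = 1, b_1 = 1, b_2 = 0, b_3 = 0.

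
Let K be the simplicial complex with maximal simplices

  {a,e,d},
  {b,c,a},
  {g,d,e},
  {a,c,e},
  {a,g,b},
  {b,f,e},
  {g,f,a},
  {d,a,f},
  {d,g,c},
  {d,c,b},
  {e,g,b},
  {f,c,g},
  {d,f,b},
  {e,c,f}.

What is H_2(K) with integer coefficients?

K has 7 vertices, 21 edges, 14 triangles.
rank ∂_2 = 13, rank ∂_3 = 0 ⇒ b_2 = 14 − 13 − 0 = 1. So H_2 = Z.

H_2 = Z.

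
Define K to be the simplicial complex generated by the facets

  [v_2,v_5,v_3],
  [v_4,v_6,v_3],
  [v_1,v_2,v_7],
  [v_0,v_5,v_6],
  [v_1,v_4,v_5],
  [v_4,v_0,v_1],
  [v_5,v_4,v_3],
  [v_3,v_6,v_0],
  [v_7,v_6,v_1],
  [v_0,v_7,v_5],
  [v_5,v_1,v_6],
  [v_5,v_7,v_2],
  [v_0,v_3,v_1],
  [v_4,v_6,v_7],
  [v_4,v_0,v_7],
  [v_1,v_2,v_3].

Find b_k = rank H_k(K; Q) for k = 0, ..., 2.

b_0 = 1, b_1 = 2, b_2 = 1.

Order the vertices as v_0 < v_1 < v_2 < v_3 < v_4 < v_5 < v_6 < v_7. Listing each simplex with vertices in this order, K has dimension 2 with simplices:

  0-simplices (8): [v_0], [v_1], [v_2], [v_3], [v_4], [v_5], [v_6], [v_7]
  1-simplices (24): (24 of them)
  2-simplices (16): (16 of them)

giving chain groups C_0 ≅ Z^8, C_1 ≅ Z^24, C_2 ≅ Z^16.

∂_1: C_1 → C_0 sends each edge [p,q] (with p < q) to q − p. For instance
  ∂[v_0,v_4] = [v_4] − [v_0].
This gives a 8×24 integer matrix of rank 7; reducing to Smith normal form yields diagonal entries (1,1,1,1,1,1,1).

∂_2: C_2 → C_1 sends each 2-simplex [p,q,r] to [q,r] − [p,r] + [p,q]. For instance
  ∂[v_0,v_3,v_6] = [v_3,v_6] − [v_0,v_6] + [v_0,v_3],
  ∂[v_3,v_4,v_6] = [v_4,v_6] − [v_3,v_6] + [v_3,v_4].
As a 24×16 matrix over Z this has rank 15, with invariant factors (1,1,1,1,1,1,1,1,1,1,1,1,1,1,1).

Reading off H_k = ker ∂_k / im ∂_{k+1}:

  H_0: rank C_0 − rank ∂_1 = 8 − 7 = 1, and the invariant factors of ∂_1 are all 1, so H_0 ≅ Z.
  H_1: rank ker ∂_1 − rank ∂_2 = (24 − 7) − 15 = 2, and the invariant factors of ∂_2 are all 1, so H_1 ≅ Z^2.
  H_2: rank ker ∂_2 − rank ∂_3 = (16 − 15) − 0 = 1, and there is no ∂_3, so H_2 ≅ Z.

Hence the Betti numbers are b_0 = 1, b_1 = 2, b_2 = 1.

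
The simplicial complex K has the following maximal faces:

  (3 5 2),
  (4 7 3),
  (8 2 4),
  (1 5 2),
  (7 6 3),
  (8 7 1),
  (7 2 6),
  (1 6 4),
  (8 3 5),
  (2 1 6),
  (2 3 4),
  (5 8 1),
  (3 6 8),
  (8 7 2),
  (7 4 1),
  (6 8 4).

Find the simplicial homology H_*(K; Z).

H_0 = Z,  H_1 = Z^2,  H_2 = Z.

Fix the vertex order 1 < 2 < 3 < 4 < 5 < 6 < 7 < 8 and write every simplex with vertices in increasing order. Then dim K = 2 and the simplices of K are:

  0-simplices (8): [1], [2], [3], [4], [5], [6], [7], [8]
  1-simplices (24): (24 of them)
  2-simplices (16): [1,2,5], [1,2,6], [1,4,6], [1,4,7], [1,5,8], [1,7,8], [2,3,4], [2,3,5], [2,4,8], [2,6,7], [2,7,8], [3,4,7], [3,5,8], [3,6,7], [3,6,8], [4,6,8]

Hence C_0 ≅ Z^8, C_1 ≅ Z^24, C_2 ≅ Z^16.

Boundary ∂_1: C_1 → C_0 sends each edge [p,q] (with p < q) to q − p. For instance
  ∂[1,8] = [8] − [1].
The 8×24 boundary matrix has rank 7 and Smith normal form diag(1,1,1,1,1,1,1).

Boundary ∂_2: C_2 → C_1 maps a triangle to the signed sum of its edges. For instance
  ∂[1,7,8] = [7,8] − [1,8] + [1,7],
  ∂[1,2,5] = [2,5] − [1,5] + [1,2].
The 24×16 boundary matrix has rank 15 and Smith normal form diag(1,1,1,1,1,1,1,1,1,1,1,1,1,1,1).

Now H_k = ker ∂_k / im ∂_{k+1}, so:

  H_0: rank C_0 − rank ∂_1 = 8 − 7 = 1, and the invariant factors of ∂_1 are all 1, so H_0 = Z.
  H_1: rank ker ∂_1 − rank ∂_2 = (24 − 7) − 15 = 2, and the invariant factors of ∂_2 are all 1, so H_1 = Z^2.
  H_2: rank ker ∂_2 − rank ∂_3 = (16 − 15) − 0 = 1, and there is no ∂_3, so H_2 = Z.

(K is a triangulation of the torus T^2.)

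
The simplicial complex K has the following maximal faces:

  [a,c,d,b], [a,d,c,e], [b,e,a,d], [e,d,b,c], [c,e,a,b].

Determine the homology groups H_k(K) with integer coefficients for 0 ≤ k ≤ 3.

Order the vertices as a < b < c < d < e. Listing each simplex with vertices in this order, K has dimension 3 with simplices:

  0-simplices (5): a, b, c, d, e
  1-simplices (10): ab, ac, ad, ae, bc, bd, be, cd, ce, de
  2-simplices (10): abc, abd, abe, acd, ace, ade, bcd, bce, bde, cde
  3-simplices (5): abcd, abce, abde, acde, bcde

Hence C_0 ≅ Z^5, C_1 ≅ Z^10, C_2 ≅ Z^10, C_3 ≅ Z^5.

∂_1: C_1 → C_0 is given by ∂[p,q] = [q] − [p]. For instance
  ∂bd = d − b.
The 5×10 boundary matrix has rank 4 and Smith normal form diag(1,1,1,1).

∂_2: C_2 → C_1 sends each 2-simplex [p,q,r] to [q,r] − [p,r] + [p,q]. For instance
  ∂cde = de − ce + cd,
  ∂abd = bd − ad + ab.
The resulting 10×10 matrix has rank 6, and its Smith normal form has invariant factors (1,1,1,1,1,1).

The boundary map ∂_3: C_3 → C_2 sends each 3-simplex σ to the alternating sum Σ_i (−1)^i (σ with its i-th vertex removed). For instance
  ∂abce = bce − ace + abe − abc,
  ∂abde = bde − ade + abe − abd.
The 10×5 boundary matrix has rank 4 and Smith normal form diag(1,1,1,1).

Reading off H_k = ker ∂_k / im ∂_{k+1}:

  H_0: rank C_0 − rank ∂_1 = 5 − 4 = 1, and the invariant factors of ∂_1 are all 1, so H_0 ≅ Z.
  H_1: rank ker ∂_1 − rank ∂_2 = (10 − 4) − 6 = 0, and the invariant factors of ∂_2 are all 1, so H_1 ≅ 0.
  H_2: rank ker ∂_2 − rank ∂_3 = (10 − 6) − 4 = 0, and the invariant factors of ∂_3 are all 1, so H_2 ≅ 0.
  H_3: rank ker ∂_3 − rank ∂_4 = (5 − 4) − 0 = 1, and there is no ∂_4, so H_3 ≅ Z.

H_0 = Z,  H_1 = 0,  H_2 = 0,  H_3 = Z.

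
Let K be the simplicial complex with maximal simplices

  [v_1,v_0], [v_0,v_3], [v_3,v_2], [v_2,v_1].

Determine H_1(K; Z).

H_1 = Z.

Take the total order v_0 < v_1 < v_2 < v_3 on the vertex set. Then K (dimension 1) consists of the simplices:

  0-simplices (4): [v_0], [v_1], [v_2], [v_3]
  1-simplices (4): [v_0,v_1], [v_0,v_3], [v_1,v_2], [v_2,v_3]

giving chain groups C_0 ≅ Z^4, C_1 ≅ Z^4.

∂_1: C_1 → C_0 maps an edge to its endpoints' difference, ∂[p,q] = q − p. For instance
  ∂[v_1,v_2] = [v_2] − [v_1].
The resulting 4×4 matrix has rank 3, and its Smith normal form has invariant factors (1,1,1).

Now H_k = ker ∂_k / im ∂_{k+1}, so:

  H_1: rank ker ∂_1 − rank ∂_2 = (4 − 3) − 0 = 1, and there is no ∂_2, so H_1 = Z.

(K is a triangulation of the circle S^1.)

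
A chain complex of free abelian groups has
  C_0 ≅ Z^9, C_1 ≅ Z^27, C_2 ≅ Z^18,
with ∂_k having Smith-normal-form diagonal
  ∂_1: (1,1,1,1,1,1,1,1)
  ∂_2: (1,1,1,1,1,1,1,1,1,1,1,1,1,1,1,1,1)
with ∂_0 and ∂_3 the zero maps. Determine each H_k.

H_0: b_0 = 9 − 0 − 8 = 1; torsion from ∂_1 factors > 1: none. So H_0 ≅ Z.
H_1: b_1 = 27 − 8 − 17 = 2; torsion from ∂_2 factors > 1: none. So H_1 ≅ Z^2.
H_2: b_2 = 18 − 17 − 0 = 1; torsion from ∂_3 factors > 1: none. So H_2 ≅ Z.

H_0 ≅ Z,  H_1 ≅ Z^2,  H_2 ≅ Z.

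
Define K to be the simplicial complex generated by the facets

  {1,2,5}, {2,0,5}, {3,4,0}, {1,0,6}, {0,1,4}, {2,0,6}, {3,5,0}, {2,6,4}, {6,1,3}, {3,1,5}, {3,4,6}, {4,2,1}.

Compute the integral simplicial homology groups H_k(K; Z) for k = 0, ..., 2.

Fix the vertex order 0 < 1 < 2 < 3 < 4 < 5 < 6 and write every simplex with vertices in increasing order. Then dim K = 2 and the simplices of K are:

  0-simplices (7): [0], [1], [2], [3], [4], [5], [6]
  1-simplices (18): [0,1], [0,2], [0,3], [0,4], [0,5], [0,6], [1,2], [1,3], [1,4], [1,5], [1,6], [2,4], [2,5], [2,6], [3,4], [3,5], [3,6], [4,6]
  2-simplices (12): [0,1,4], [0,1,6], [0,2,5], [0,2,6], [0,3,4], [0,3,5], [1,2,4], [1,2,5], [1,3,5], [1,3,6], [2,4,6], [3,4,6]

so the chain groups are C_0 ≅ Z^7, C_1 ≅ Z^18, C_2 ≅ Z^12.

The boundary map ∂_1: C_1 → C_0 maps an edge to its endpoints' difference, ∂[p,q] = q − p. For instance
  ∂[0,6] = [6] − [0].
The 7×18 boundary matrix has rank 6 and Smith normal form diag(1,1,1,1,1,1).

∂_2: C_2 → C_1 maps a triangle to the signed sum of its edges. For instance
  ∂[0,1,6] = [1,6] − [0,6] + [0,1],
  ∂[2,4,6] = [4,6] − [2,6] + [2,4].
As a 18×12 matrix over Z this has rank 12, with invariant factors (1,1,1,1,1,1,1,1,1,1,1,2).

Computing H_k = (kernel of ∂_k) / (image of ∂_{k+1}):

  H_0: rank C_0 − rank ∂_1 = 7 − 6 = 1, and the invariant factors of ∂_1 are all 1, so H_0 = Z.
  H_1: rank ker ∂_1 − rank ∂_2 = (18 − 6) − 12 = 0, and ∂_2 has invariant factor 2 > 1, so H_1 = Z/2.
  H_2: rank ker ∂_2 − rank ∂_3 = (12 − 12) − 0 = 0, and there is no ∂_3, so H_2 = 0.

H_0 = Z,  H_1 = Z/2,  H_2 = 0.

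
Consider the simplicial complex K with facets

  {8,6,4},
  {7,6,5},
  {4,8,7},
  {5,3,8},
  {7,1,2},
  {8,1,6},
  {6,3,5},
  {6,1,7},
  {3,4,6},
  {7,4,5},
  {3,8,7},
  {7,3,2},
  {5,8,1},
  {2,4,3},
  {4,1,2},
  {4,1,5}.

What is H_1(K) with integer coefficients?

Order the vertices as 1 < 2 < 3 < 4 < 5 < 6 < 7 < 8. Listing each simplex with vertices in this order, K has dimension 2 with simplices:

  0-simplices (8): [1], [2], [3], [4], [5], [6], [7], [8]
  1-simplices (24): (24 of them)
  2-simplices (16): [1,2,4], [1,2,7], [1,4,5], [1,5,8], [1,6,7], [1,6,8], [2,3,4], [2,3,7], [3,4,6], [3,5,6], [3,5,8], [3,7,8], [4,5,7], [4,6,8], [4,7,8], [5,6,7]

giving chain groups C_0 ≅ Z^8, C_1 ≅ Z^24, C_2 ≅ Z^16.

Boundary ∂_1: C_1 → C_0 is given by ∂[p,q] = [q] − [p]. For instance
  ∂[5,6] = [6] − [5].
The 8×24 boundary matrix has rank 7 and Smith normal form diag(1,1,1,1,1,1,1).

The boundary map ∂_2: C_2 → C_1 acts by ∂[p,q,r] = [q,r] − [p,r] + [p,q]. For instance
  ∂[4,5,7] = [5,7] − [4,7] + [4,5],
  ∂[1,2,7] = [2,7] − [1,7] + [1,2].
As a 24×16 matrix over Z this has rank 15, with invariant factors (1,1,1,1,1,1,1,1,1,1,1,1,1,1,1).

Now H_k = ker ∂_k / im ∂_{k+1}, so:

  H_1: rank ker ∂_1 − rank ∂_2 = (24 − 7) − 15 = 2, and the invariant factors of ∂_2 are all 1, so H_1 = Z^2.

(K is a triangulation of the torus T^2.)

H_1 ≅ Z^2.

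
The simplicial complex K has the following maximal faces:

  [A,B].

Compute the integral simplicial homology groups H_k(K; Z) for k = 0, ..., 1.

H_0 ≅ Z,  H_1 = 0.

Order the vertices as A < B. Listing each simplex with vertices in this order, K has dimension 1 with simplices:

  0-simplices (2): A, B
  1-simplices (1): AB

Hence C_0 ≅ Z^2, C_1 ≅ Z^1.

∂_1: C_1 → C_0 sends each edge [p,q] (with p < q) to q − p. For instance
  ∂AB = B − A.
This gives a 2×1 integer matrix of rank 1; reducing to Smith normal form yields diagonal entries (1).

Now H_k = ker ∂_k / im ∂_{k+1}, so:

  H_0: rank C_0 − rank ∂_1 = 2 − 1 = 1, and the invariant factors of ∂_1 are all 1, so H_0 = Z.
  H_1: rank ker ∂_1 − rank ∂_2 = (1 − 1) − 0 = 0, and there is no ∂_2, so H_1 = 0.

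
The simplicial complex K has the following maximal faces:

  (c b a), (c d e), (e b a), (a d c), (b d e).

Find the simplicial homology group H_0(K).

K has 5 vertices, 10 edges, 5 triangles.
rank ∂_0 = 0, rank ∂_1 = 4 ⇒ b_0 = 5 − 0 − 4 = 1; all invariant factors of ∂_1 are 1 so no torsion. So H_0 = Z.

H_0 ≅ Z.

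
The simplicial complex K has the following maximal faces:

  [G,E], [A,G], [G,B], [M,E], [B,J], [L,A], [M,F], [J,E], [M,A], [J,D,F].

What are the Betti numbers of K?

K has 9 vertices, 12 edges, 1 triangle.
rank ∂_0 = 0, rank ∂_1 = 8 ⇒ b_0 = 9 − 0 − 8 = 1; all invariant factors of ∂_1 are 1 so no torsion. So H_0 = Z.
rank ∂_1 = 8, rank ∂_2 = 1 ⇒ b_1 = 12 − 8 − 1 = 3; all invariant factors of ∂_2 are 1 so no torsion. So H_1 = Z^3.
rank ∂_2 = 1, rank ∂_3 = 0 ⇒ b_2 = 1 − 1 − 0 = 0. So H_2 = 0.

b_0 = 1, b_1 = 3, b_2 = 0.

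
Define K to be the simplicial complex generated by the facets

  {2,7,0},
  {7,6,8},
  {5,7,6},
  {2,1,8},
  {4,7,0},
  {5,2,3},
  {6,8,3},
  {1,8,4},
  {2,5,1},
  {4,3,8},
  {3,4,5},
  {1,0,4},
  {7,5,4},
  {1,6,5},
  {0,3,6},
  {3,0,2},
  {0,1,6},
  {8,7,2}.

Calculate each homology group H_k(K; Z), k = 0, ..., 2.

Fix the vertex order 0 < 1 < 2 < 3 < 4 < 5 < 6 < 7 < 8 and write every simplex with vertices in increasing order. Then dim K = 2 and the simplices of K are:

  0-simplices (9): [0], [1], [2], [3], [4], [5], [6], [7], [8]
  1-simplices (27): (27 of them)
  2-simplices (18): [0,1,4], [0,1,6], [0,2,3], [0,2,7], [0,3,6], [0,4,7], [1,2,5], [1,2,8], [1,4,8], [1,5,6], [2,3,5], [2,7,8], [3,4,5], [3,4,8], [3,6,8], [4,5,7], [5,6,7], [6,7,8]

giving chain groups C_0 ≅ Z^9, C_1 ≅ Z^27, C_2 ≅ Z^18.

Boundary ∂_1: C_1 → C_0 sends each edge [p,q] (with p < q) to q − p.
As a 9×27 matrix over Z this has rank 8, with invariant factors (1,1,1,1,1,1,1,1).

Boundary ∂_2: C_2 → C_1 sends each 2-simplex [p,q,r] to [q,r] − [p,r] + [p,q]. For instance
  ∂[0,1,4] = [1,4] − [0,4] + [0,1],
  ∂[0,3,6] = [3,6] − [0,6] + [0,3].
The resulting 27×18 matrix has rank 17, and its Smith normal form has invariant factors (1,1,1,1,1,1,1,1,1,1,1,1,1,1,1,1,1).

From H_k ≅ ker(∂_k) / im(∂_{k+1}) we obtain:

  H_0: rank C_0 − rank ∂_1 = 9 − 8 = 1, and the invariant factors of ∂_1 are all 1, so H_0 ≅ Z.
  H_1: rank ker ∂_1 − rank ∂_2 = (27 − 8) − 17 = 2, and the invariant factors of ∂_2 are all 1, so H_1 ≅ Z^2.
  H_2: rank ker ∂_2 − rank ∂_3 = (18 − 17) − 0 = 1, and there is no ∂_3, so H_2 ≅ Z.

As a check, the Euler characteristic is 9 − 27 + 18 = 0, which agrees with 1 − 2 + 1 = 0.

H_0 = Z,  H_1 = Z^2,  H_2 = Z.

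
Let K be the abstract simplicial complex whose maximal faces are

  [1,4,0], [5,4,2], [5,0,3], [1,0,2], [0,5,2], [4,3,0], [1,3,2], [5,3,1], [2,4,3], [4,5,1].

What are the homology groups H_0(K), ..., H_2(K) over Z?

We work with the vertex ordering 0 < 1 < 2 < 3 < 4 < 5. The simplices of K, each written with vertices in increasing order, are:

  0-simplices (6): [0], [1], [2], [3], [4], [5]
  1-simplices (15): [0,1], [0,2], [0,3], [0,4], [0,5], [1,2], [1,3], [1,4], [1,5], [2,3], [2,4], [2,5], [3,4], [3,5], [4,5]
  2-simplices (10): [0,1,2], [0,1,4], [0,2,5], [0,3,4], [0,3,5], [1,2,3], [1,3,5], [1,4,5], [2,3,4], [2,4,5]

so the chain groups are C_0 ≅ Z^6, C_1 ≅ Z^15, C_2 ≅ Z^10.

The boundary map ∂_1: C_1 → C_0 sends each edge [p,q] (with p < q) to q − p. For instance
  ∂[1,4] = [4] − [1].
This gives a 6×15 integer matrix of rank 5; reducing to Smith normal form yields diagonal entries (1,1,1,1,1).

Boundary ∂_2: C_2 → C_1 acts by ∂[p,q,r] = [q,r] − [p,r] + [p,q]. For instance
  ∂[1,3,5] = [3,5] − [1,5] + [1,3],
  ∂[1,4,5] = [4,5] − [1,5] + [1,4].
As a 15×10 matrix over Z this has rank 10, with invariant factors (1,1,1,1,1,1,1,1,1,2).

Now H_k = ker ∂_k / im ∂_{k+1}, so:

  H_0: rank C_0 − rank ∂_1 = 6 − 5 = 1, and the invariant factors of ∂_1 are all 1, so H_0 = Z.
  H_1: rank ker ∂_1 − rank ∂_2 = (15 − 5) − 10 = 0, and ∂_2 has invariant factor 2 > 1, so H_1 = Z/2Z.
  H_2: rank ker ∂_2 − rank ∂_3 = (10 − 10) − 0 = 0, and there is no ∂_3, so H_2 = 0.

H_0 ≅ Z,  H_1 ≅ Z/2Z,  H_2 = 0.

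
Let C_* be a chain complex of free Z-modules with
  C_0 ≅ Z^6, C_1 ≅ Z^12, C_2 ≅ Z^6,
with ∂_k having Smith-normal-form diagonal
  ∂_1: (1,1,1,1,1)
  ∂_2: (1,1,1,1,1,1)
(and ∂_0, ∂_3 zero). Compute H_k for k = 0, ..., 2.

H_0 = Z,  H_1 = Z,  H_2 = 0.

H_0: b_0 = 6 − 0 − 5 = 1; torsion from ∂_1 factors > 1: none. So H_0 = Z.
H_1: b_1 = 12 − 5 − 6 = 1; torsion from ∂_2 factors > 1: none. So H_1 = Z.
H_2: b_2 = 6 − 6 − 0 = 0; torsion from ∂_3 factors > 1: none. So H_2 = 0.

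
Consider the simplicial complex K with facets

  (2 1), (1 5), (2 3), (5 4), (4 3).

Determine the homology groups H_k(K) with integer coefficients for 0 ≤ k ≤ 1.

Take the total order 1 < 2 < 3 < 4 < 5 on the vertex set. Then K (dimension 1) consists of the simplices:

  0-simplices (5): [1], [2], [3], [4], [5]
  1-simplices (5): [1,2], [1,5], [2,3], [3,4], [4,5]

so the chain groups are C_0 ≅ Z^5, C_1 ≅ Z^5.

∂_1: C_1 → C_0 maps an edge to its endpoints' difference, ∂[p,q] = q − p. For instance
  ∂[4,5] = [5] − [4].
This gives a 5×5 integer matrix of rank 4; reducing to Smith normal form yields diagonal entries (1,1,1,1).

Now H_k = ker ∂_k / im ∂_{k+1}, so:

  H_0: rank C_0 − rank ∂_1 = 5 − 4 = 1, and the invariant factors of ∂_1 are all 1, so H_0 = Z.
  H_1: rank ker ∂_1 − rank ∂_2 = (5 − 4) − 0 = 1, and there is no ∂_2, so H_1 = Z.

H_0 ≅ Z,  H_1 ≅ Z.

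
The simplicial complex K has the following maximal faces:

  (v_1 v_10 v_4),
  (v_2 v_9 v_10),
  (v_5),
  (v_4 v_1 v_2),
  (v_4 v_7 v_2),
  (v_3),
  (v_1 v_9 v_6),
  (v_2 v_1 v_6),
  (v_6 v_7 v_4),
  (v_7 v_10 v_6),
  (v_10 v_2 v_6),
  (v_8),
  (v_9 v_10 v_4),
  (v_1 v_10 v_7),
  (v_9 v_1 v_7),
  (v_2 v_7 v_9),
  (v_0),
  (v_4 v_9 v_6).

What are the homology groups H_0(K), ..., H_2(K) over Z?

Take the total order v_0 < v_1 < v_2 < v_3 < v_4 < v_5 < v_6 < v_7 < v_8 < v_9 < v_10 on the vertex set. Then K (dimension 2) consists of the simplices:

  0-simplices (11): [v_0], [v_1], [v_2], [v_3], [v_4], [v_5], [v_6], [v_7], [v_8], [v_9], [v_10]
  1-simplices (21): (21 of them)
  2-simplices (14): (14 of them)

Hence C_0 ≅ Z^11, C_1 ≅ Z^21, C_2 ≅ Z^14.

Boundary ∂_1: C_1 → C_0 maps an edge to its endpoints' difference, ∂[p,q] = q − p.
As a 11×21 matrix over Z this has rank 6, with invariant factors (1,1,1,1,1,1).

∂_2: C_2 → C_1 maps a triangle to the signed sum of its edges. For instance
  ∂[v_1,v_7,v_9] = [v_7,v_9] − [v_1,v_9] + [v_1,v_7],
  ∂[v_2,v_7,v_9] = [v_7,v_9] − [v_2,v_9] + [v_2,v_7].
The resulting 21×14 matrix has rank 13, and its Smith normal form has invariant factors (1,1,1,1,1,1,1,1,1,1,1,1,1).

Now H_k = ker ∂_k / im ∂_{k+1}, so:

  H_0: rank C_0 − rank ∂_1 = 11 − 6 = 5, and the invariant factors of ∂_1 are all 1, so H_0 = Z^5.
  H_1: rank ker ∂_1 − rank ∂_2 = (21 − 6) − 13 = 2, and the invariant factors of ∂_2 are all 1, so H_1 = Z^2.
  H_2: rank ker ∂_2 − rank ∂_3 = (14 − 13) − 0 = 1, and there is no ∂_3, so H_2 = Z.

H_0 = Z^5,  H_1 = Z^2,  H_2 = Z.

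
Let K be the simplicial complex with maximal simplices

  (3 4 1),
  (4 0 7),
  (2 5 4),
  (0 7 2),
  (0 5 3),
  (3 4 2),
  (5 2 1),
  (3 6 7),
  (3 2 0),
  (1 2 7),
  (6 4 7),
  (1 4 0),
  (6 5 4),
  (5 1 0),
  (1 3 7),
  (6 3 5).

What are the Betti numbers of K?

Fix the vertex order 0 < 1 < 2 < 3 < 4 < 5 < 6 < 7 and write every simplex with vertices in increasing order. Then dim K = 2 and the simplices of K are:

  0-simplices (8): [0], [1], [2], [3], [4], [5], [6], [7]
  1-simplices (24): (24 of them)
  2-simplices (16): [0,1,4], [0,1,5], [0,2,3], [0,2,7], [0,3,5], [0,4,7], [1,2,5], [1,2,7], [1,3,4], [1,3,7], [2,3,4], [2,4,5], [3,5,6], [3,6,7], [4,5,6], [4,6,7]

Hence C_0 ≅ Z^8, C_1 ≅ Z^24, C_2 ≅ Z^16.

The boundary map ∂_1: C_1 → C_0 is given by ∂[p,q] = [q] − [p]. For instance
  ∂[3,6] = [6] − [3].
The resulting 8×24 matrix has rank 7, and its Smith normal form has invariant factors (1,1,1,1,1,1,1).

∂_2: C_2 → C_1 maps a triangle to the signed sum of its edges. For instance
  ∂[3,5,6] = [5,6] − [3,6] + [3,5],
  ∂[4,6,7] = [6,7] − [4,7] + [4,6].
As a 24×16 matrix over Z this has rank 15, with invariant factors (1,1,1,1,1,1,1,1,1,1,1,1,1,1,1).

Now H_k = ker ∂_k / im ∂_{k+1}, so:

  H_0: rank C_0 − rank ∂_1 = 8 − 7 = 1, and the invariant factors of ∂_1 are all 1, so H_0 = Z.
  H_1: rank ker ∂_1 − rank ∂_2 = (24 − 7) − 15 = 2, and the invariant factors of ∂_2 are all 1, so H_1 = Z^2.
  H_2: rank ker ∂_2 − rank ∂_3 = (16 − 15) − 0 = 1, and there is no ∂_3, so H_2 = Z.

As a check, the Euler characteristic is 8 − 24 + 16 = 0, which agrees with 1 − 2 + 1 = 0.
(K is a triangulation of the torus T^2.)

Hence the Betti numbers are b_0 = 1, b_1 = 2, b_2 = 1.

b_0 = 1, b_1 = 2, b_2 = 1.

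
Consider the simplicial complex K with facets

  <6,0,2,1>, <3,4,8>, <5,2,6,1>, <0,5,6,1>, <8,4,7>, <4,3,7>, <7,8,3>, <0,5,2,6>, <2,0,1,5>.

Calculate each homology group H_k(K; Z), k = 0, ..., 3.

H_0 ≅ Z^2,  H_1 = 0,  H_2 ≅ Z,  H_3 ≅ Z.

We work with the vertex ordering 0 < 1 < 2 < 3 < 4 < 5 < 6 < 7 < 8. The simplices of K, each written with vertices in increasing order, are:

  0-simplices (9): [0], [1], [2], [3], [4], [5], [6], [7], [8]
  1-simplices (16): [0,1], [0,2], [0,5], [0,6], [1,2], [1,5], [1,6], [2,5], [2,6], [3,4], [3,7], [3,8], [4,7], [4,8], [5,6], [7,8]
  2-simplices (14): [0,1,2], [0,1,5], [0,1,6], [0,2,5], [0,2,6], [0,5,6], [1,2,5], [1,2,6], [1,5,6], [2,5,6], [3,4,7], [3,4,8], [3,7,8], [4,7,8]
  3-simplices (5): [0,1,2,5], [0,1,2,6], [0,1,5,6], [0,2,5,6], [1,2,5,6]

so the chain groups are C_0 ≅ Z^9, C_1 ≅ Z^16, C_2 ≅ Z^14, C_3 ≅ Z^5.

Boundary ∂_1: C_1 → C_0 is given by ∂[p,q] = [q] − [p]. For instance
  ∂[0,5] = [5] − [0].
The resulting 9×16 matrix has rank 7, and its Smith normal form has invariant factors (1,1,1,1,1,1,1).

Boundary ∂_2: C_2 → C_1 maps a triangle to the signed sum of its edges. For instance
  ∂[0,2,5] = [2,5] − [0,5] + [0,2],
  ∂[0,5,6] = [5,6] − [0,6] + [0,5].
As a 16×14 matrix over Z this has rank 9, with invariant factors (1,1,1,1,1,1,1,1,1).

Boundary ∂_3: C_3 → C_2 sends each 3-simplex σ to the alternating sum Σ_i (−1)^i (σ with its i-th vertex removed). For instance
  ∂[0,1,2,5] = [1,2,5] − [0,2,5] + [0,1,5] − [0,1,2],
  ∂[0,1,5,6] = [1,5,6] − [0,5,6] + [0,1,6] − [0,1,5].
The resulting 14×5 matrix has rank 4, and its Smith normal form has invariant factors (1,1,1,1).

From H_k ≅ ker(∂_k) / im(∂_{k+1}) we obtain:

  H_0: rank C_0 − rank ∂_1 = 9 − 7 = 2, and the invariant factors of ∂_1 are all 1, so H_0 ≅ Z^2.
  H_1: rank ker ∂_1 − rank ∂_2 = (16 − 7) − 9 = 0, and the invariant factors of ∂_2 are all 1, so H_1 ≅ 0.
  H_2: rank ker ∂_2 − rank ∂_3 = (14 − 9) − 4 = 1, and the invariant factors of ∂_3 are all 1, so H_2 ≅ Z.
  H_3: rank ker ∂_3 − rank ∂_4 = (5 − 4) − 0 = 1, and there is no ∂_4, so H_3 ≅ Z.

As a check, the Euler characteristic is 9 − 16 + 14 − 5 = 2, which agrees with 2 − 0 + 1 − 1 = 2.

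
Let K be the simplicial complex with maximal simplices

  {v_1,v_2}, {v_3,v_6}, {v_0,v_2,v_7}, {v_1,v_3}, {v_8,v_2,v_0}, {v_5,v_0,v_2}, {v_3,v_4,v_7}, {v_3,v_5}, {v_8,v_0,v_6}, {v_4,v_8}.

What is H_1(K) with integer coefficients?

H_1 = Z^4.

Fix the vertex order v_0 < v_1 < v_2 < v_3 < v_4 < v_5 < v_6 < v_7 < v_8 and write every simplex with vertices in increasing order. Then dim K = 2 and the simplices of K are:

  0-simplices (9): [v_0], [v_1], [v_2], [v_3], [v_4], [v_5], [v_6], [v_7], [v_8]
  1-simplices (17): (17 of them)
  2-simplices (5): [v_0,v_2,v_5], [v_0,v_2,v_7], [v_0,v_2,v_8], [v_0,v_6,v_8], [v_3,v_4,v_7]

giving chain groups C_0 ≅ Z^9, C_1 ≅ Z^17, C_2 ≅ Z^5.

∂_1: C_1 → C_0 maps an edge to its endpoints' difference, ∂[p,q] = q − p. For instance
  ∂[v_0,v_2] = [v_2] − [v_0].
As a 9×17 matrix over Z this has rank 8, with invariant factors (1,1,1,1,1,1,1,1).

∂_2: C_2 → C_1 maps a triangle to the signed sum of its edges. For instance
  ∂[v_0,v_2,v_5] = [v_2,v_5] − [v_0,v_5] + [v_0,v_2],
  ∂[v_0,v_2,v_7] = [v_2,v_7] − [v_0,v_7] + [v_0,v_2].
This gives a 17×5 integer matrix of rank 5; reducing to Smith normal form yields diagonal entries (1,1,1,1,1).

Now H_k = ker ∂_k / im ∂_{k+1}, so:

  H_1: rank ker ∂_1 − rank ∂_2 = (17 − 8) − 5 = 4, and the invariant factors of ∂_2 are all 1, so H_1 = Z^4.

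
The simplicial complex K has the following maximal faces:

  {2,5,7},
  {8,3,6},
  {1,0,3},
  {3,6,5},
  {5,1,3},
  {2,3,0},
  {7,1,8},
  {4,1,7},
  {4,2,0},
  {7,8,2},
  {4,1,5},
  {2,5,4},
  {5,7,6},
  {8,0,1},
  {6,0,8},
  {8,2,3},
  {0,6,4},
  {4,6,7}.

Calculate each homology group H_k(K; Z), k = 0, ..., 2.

H_0 = Z,  H_1 = Z ⊕ Z/2,  H_2 = 0.

Take the total order 0 < 1 < 2 < 3 < 4 < 5 < 6 < 7 < 8 on the vertex set. Then K (dimension 2) consists of the simplices:

  0-simplices (9): [0], [1], [2], [3], [4], [5], [6], [7], [8]
  1-simplices (27): (27 of them)
  2-simplices (18): [0,1,3], [0,1,8], [0,2,3], [0,2,4], [0,4,6], [0,6,8], [1,3,5], [1,4,5], [1,4,7], [1,7,8], [2,3,8], [2,4,5], [2,5,7], [2,7,8], [3,5,6], [3,6,8], [4,6,7], [5,6,7]

Hence C_0 ≅ Z^9, C_1 ≅ Z^27, C_2 ≅ Z^18.

∂_1: C_1 → C_0 maps an edge to its endpoints' difference, ∂[p,q] = q − p.
The 9×27 boundary matrix has rank 8 and Smith normal form diag(1,1,1,1,1,1,1,1).

The boundary map ∂_2: C_2 → C_1 maps a triangle to the signed sum of its edges. For instance
  ∂[0,6,8] = [6,8] − [0,8] + [0,6],
  ∂[5,6,7] = [6,7] − [5,7] + [5,6].
As a 27×18 matrix over Z this has rank 18, with invariant factors (1,1,1,1,1,1,1,1,1,1,1,1,1,1,1,1,1,2).

From H_k ≅ ker(∂_k) / im(∂_{k+1}) we obtain:

  H_0: rank C_0 − rank ∂_1 = 9 − 8 = 1, and the invariant factors of ∂_1 are all 1, so H_0 ≅ Z.
  H_1: rank ker ∂_1 − rank ∂_2 = (27 − 8) − 18 = 1, and ∂_2 has invariant factor 2 > 1, so H_1 ≅ Z ⊕ Z/2.
  H_2: rank ker ∂_2 − rank ∂_3 = (18 − 18) − 0 = 0, and there is no ∂_3, so H_2 ≅ 0.

(K is a triangulation of the Klein bottle.)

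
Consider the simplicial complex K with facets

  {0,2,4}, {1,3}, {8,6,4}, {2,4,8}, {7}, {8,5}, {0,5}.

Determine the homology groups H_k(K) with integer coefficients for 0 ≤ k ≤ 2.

H_0 ≅ Z^3,  H_1 ≅ Z,  H_2 = 0.

Take the total order 0 < 1 < 2 < 3 < 4 < 5 < 6 < 7 < 8 on the vertex set. Then K (dimension 2) consists of the simplices:

  0-simplices (9): [0], [1], [2], [3], [4], [5], [6], [7], [8]
  1-simplices (10): [0,2], [0,4], [0,5], [1,3], [2,4], [2,8], [4,6], [4,8], [5,8], [6,8]
  2-simplices (3): [0,2,4], [2,4,8], [4,6,8]

giving chain groups C_0 ≅ Z^9, C_1 ≅ Z^10, C_2 ≅ Z^3.

Boundary ∂_1: C_1 → C_0 is given by ∂[p,q] = [q] − [p]. For instance
  ∂[0,2] = [2] − [0].
This gives a 9×10 integer matrix of rank 6; reducing to Smith normal form yields diagonal entries (1,1,1,1,1,1).

The boundary map ∂_2: C_2 → C_1 acts by ∂[p,q,r] = [q,r] − [p,r] + [p,q]. For instance
  ∂[4,6,8] = [6,8] − [4,8] + [4,6],
  ∂[2,4,8] = [4,8] − [2,8] + [2,4].
This gives a 10×3 integer matrix of rank 3; reducing to Smith normal form yields diagonal entries (1,1,1).

From H_k ≅ ker(∂_k) / im(∂_{k+1}) we obtain:

  H_0: rank C_0 − rank ∂_1 = 9 − 6 = 3, and the invariant factors of ∂_1 are all 1, so H_0 = Z^3.
  H_1: rank ker ∂_1 − rank ∂_2 = (10 − 6) − 3 = 1, and the invariant factors of ∂_2 are all 1, so H_1 = Z.
  H_2: rank ker ∂_2 − rank ∂_3 = (3 − 3) − 0 = 0, and there is no ∂_3, so H_2 = 0.

As a check, the Euler characteristic is 9 − 10 + 3 = 2, which agrees with 3 − 1 + 0 = 2.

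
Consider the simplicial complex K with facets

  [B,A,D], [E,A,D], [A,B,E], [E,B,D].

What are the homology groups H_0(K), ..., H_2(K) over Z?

H_0 = Z,  H_1 = 0,  H_2 = Z.

Take the total order A < B < D < E on the vertex set. Then K (dimension 2) consists of the simplices:

  0-simplices (4): A, B, D, E
  1-simplices (6): AB, AD, AE, BD, BE, DE
  2-simplices (4): ABD, ABE, ADE, BDE

giving chain groups C_0 ≅ Z^4, C_1 ≅ Z^6, C_2 ≅ Z^4.

The boundary map ∂_1: C_1 → C_0 sends each edge [p,q] (with p < q) to q − p. For instance
  ∂AB = B − A.
The resulting 4×6 matrix has rank 3, and its Smith normal form has invariant factors (1,1,1).

Boundary ∂_2: C_2 → C_1 acts by ∂[p,q,r] = [q,r] − [p,r] + [p,q]. For instance
  ∂ABE = BE − AE + AB,
  ∂ABD = BD − AD + AB.
As a 6×4 matrix over Z this has rank 3, with invariant factors (1,1,1).

Now H_k = ker ∂_k / im ∂_{k+1}, so:

  H_0: rank C_0 − rank ∂_1 = 4 − 3 = 1, and the invariant factors of ∂_1 are all 1, so H_0 = Z.
  H_1: rank ker ∂_1 − rank ∂_2 = (6 − 3) − 3 = 0, and the invariant factors of ∂_2 are all 1, so H_1 = 0.
  H_2: rank ker ∂_2 − rank ∂_3 = (4 − 3) − 0 = 1, and there is no ∂_3, so H_2 = Z.

As a check, the Euler characteristic is 4 − 6 + 4 = 2, which agrees with 1 − 0 + 1 = 2.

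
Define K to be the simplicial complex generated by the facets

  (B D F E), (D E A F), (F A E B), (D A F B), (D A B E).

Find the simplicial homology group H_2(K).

H_2 = 0.

We work with the vertex ordering A < B < D < E < F. The simplices of K, each written with vertices in increasing order, are:

  0-simplices (5): A, B, D, E, F
  1-simplices (10): AB, AD, AE, AF, BD, BE, BF, DE, DF, EF
  2-simplices (10): ABD, ABE, ABF, ADE, ADF, AEF, BDE, BDF, BEF, DEF
  3-simplices (5): ABDE, ABDF, ABEF, ADEF, BDEF

Hence C_0 ≅ Z^5, C_1 ≅ Z^10, C_2 ≅ Z^10, C_3 ≅ Z^5.

The boundary map ∂_1: C_1 → C_0 maps an edge to its endpoints' difference, ∂[p,q] = q − p. For instance
  ∂BF = F − B.
The 5×10 boundary matrix has rank 4 and Smith normal form diag(1,1,1,1).

The boundary map ∂_2: C_2 → C_1 acts by ∂[p,q,r] = [q,r] − [p,r] + [p,q]. For instance
  ∂BDF = DF − BF + BD,
  ∂BDE = DE − BE + BD.
The resulting 10×10 matrix has rank 6, and its Smith normal form has invariant factors (1,1,1,1,1,1).

The boundary map ∂_3: C_3 → C_2 sends each 3-simplex σ to the alternating sum Σ_i (−1)^i (σ with its i-th vertex removed). For instance
  ∂ABDE = BDE − ADE + ABE − ABD,
  ∂ABEF = BEF − AEF + ABF − ABE.
The resulting 10×5 matrix has rank 4, and its Smith normal form has invariant factors (1,1,1,1).

Reading off H_k = ker ∂_k / im ∂_{k+1}:

  H_2: rank ker ∂_2 − rank ∂_3 = (10 − 6) − 4 = 0, and the invariant factors of ∂_3 are all 1, so H_2 ≅ 0.

(K is a triangulation of the 3-sphere S^3.)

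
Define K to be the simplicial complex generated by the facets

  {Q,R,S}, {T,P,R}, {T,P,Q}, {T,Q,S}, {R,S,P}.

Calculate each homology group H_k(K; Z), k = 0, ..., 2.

H_0 = Z,  H_1 = Z,  H_2 = 0.

Take the total order P < Q < R < S < T on the vertex set. Then K (dimension 2) consists of the simplices:

  0-simplices (5): P, Q, R, S, T
  1-simplices (10): PQ, PR, PS, PT, QR, QS, QT, RS, RT, ST
  2-simplices (5): PQT, PRS, PRT, QRS, QST

giving chain groups C_0 ≅ Z^5, C_1 ≅ Z^10, C_2 ≅ Z^5.

Boundary ∂_1: C_1 → C_0 maps an edge to its endpoints' difference, ∂[p,q] = q − p. For instance
  ∂RT = T − R.
The resulting 5×10 matrix has rank 4, and its Smith normal form has invariant factors (1,1,1,1).

∂_2: C_2 → C_1 acts by ∂[p,q,r] = [q,r] − [p,r] + [p,q]. For instance
  ∂PQT = QT − PT + PQ,
  ∂QST = ST − QT + QS.
The resulting 10×5 matrix has rank 5, and its Smith normal form has invariant factors (1,1,1,1,1).

Reading off H_k = ker ∂_k / im ∂_{k+1}:

  H_0: rank C_0 − rank ∂_1 = 5 − 4 = 1, and the invariant factors of ∂_1 are all 1, so H_0 = Z.
  H_1: rank ker ∂_1 − rank ∂_2 = (10 − 4) − 5 = 1, and the invariant factors of ∂_2 are all 1, so H_1 = Z.
  H_2: rank ker ∂_2 − rank ∂_3 = (5 − 5) − 0 = 0, and there is no ∂_3, so H_2 = 0.

(K is a triangulation of the Möbius band.)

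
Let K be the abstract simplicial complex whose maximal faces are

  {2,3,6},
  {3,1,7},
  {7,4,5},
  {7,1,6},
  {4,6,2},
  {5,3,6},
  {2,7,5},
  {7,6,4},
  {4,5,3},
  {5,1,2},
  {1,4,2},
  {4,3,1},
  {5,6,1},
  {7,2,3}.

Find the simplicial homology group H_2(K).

Order the vertices as 1 < 2 < 3 < 4 < 5 < 6 < 7. Listing each simplex with vertices in this order, K has dimension 2 with simplices:

  0-simplices (7): [1], [2], [3], [4], [5], [6], [7]
  1-simplices (21): [1,2], [1,3], [1,4], [1,5], [1,6], [1,7], [2,3], [2,4], [2,5], [2,6], [2,7], [3,4], [3,5], [3,6], [3,7], [4,5], [4,6], [4,7], [5,6], [5,7], [6,7]
  2-simplices (14): [1,2,4], [1,2,5], [1,3,4], [1,3,7], [1,5,6], [1,6,7], [2,3,6], [2,3,7], [2,4,6], [2,5,7], [3,4,5], [3,5,6], [4,5,7], [4,6,7]

giving chain groups C_0 ≅ Z^7, C_1 ≅ Z^21, C_2 ≅ Z^14.

Boundary ∂_1: C_1 → C_0 maps an edge to its endpoints' difference, ∂[p,q] = q − p. For instance
  ∂[4,5] = [5] − [4].
This gives a 7×21 integer matrix of rank 6; reducing to Smith normal form yields diagonal entries (1,1,1,1,1,1).

Boundary ∂_2: C_2 → C_1 sends each 2-simplex [p,q,r] to [q,r] − [p,r] + [p,q]. For instance
  ∂[1,3,4] = [3,4] − [1,4] + [1,3],
  ∂[1,6,7] = [6,7] − [1,7] + [1,6].
The resulting 21×14 matrix has rank 13, and its Smith normal form has invariant factors (1,1,1,1,1,1,1,1,1,1,1,1,1).

From H_k ≅ ker(∂_k) / im(∂_{k+1}) we obtain:

  H_2: rank ker ∂_2 − rank ∂_3 = (14 − 13) − 0 = 1, and there is no ∂_3, so H_2 = Z.

(K is a triangulation of the torus T^2.)

H_2 ≅ Z.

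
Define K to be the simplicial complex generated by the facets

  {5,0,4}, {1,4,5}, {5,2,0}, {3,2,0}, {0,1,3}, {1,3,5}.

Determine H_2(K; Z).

H_2 ≅ 0.

Take the total order 0 < 1 < 2 < 3 < 4 < 5 on the vertex set. Then K (dimension 2) consists of the simplices:

  0-simplices (6): [0], [1], [2], [3], [4], [5]
  1-simplices (12): [0,1], [0,2], [0,3], [0,4], [0,5], [1,3], [1,4], [1,5], [2,3], [2,5], [3,5], [4,5]
  2-simplices (6): [0,1,3], [0,2,3], [0,2,5], [0,4,5], [1,3,5], [1,4,5]

giving chain groups C_0 ≅ Z^6, C_1 ≅ Z^12, C_2 ≅ Z^6.

∂_1: C_1 → C_0 maps an edge to its endpoints' difference, ∂[p,q] = q − p. For instance
  ∂[0,3] = [3] − [0].
This gives a 6×12 integer matrix of rank 5; reducing to Smith normal form yields diagonal entries (1,1,1,1,1).

The boundary map ∂_2: C_2 → C_1 sends each 2-simplex [p,q,r] to [q,r] − [p,r] + [p,q]. For instance
  ∂[0,1,3] = [1,3] − [0,3] + [0,1],
  ∂[0,2,3] = [2,3] − [0,3] + [0,2].
The 12×6 boundary matrix has rank 6 and Smith normal form diag(1,1,1,1,1,1).

Reading off H_k = ker ∂_k / im ∂_{k+1}:

  H_2: rank ker ∂_2 − rank ∂_3 = (6 − 6) − 0 = 0, and there is no ∂_3, so H_2 = 0.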